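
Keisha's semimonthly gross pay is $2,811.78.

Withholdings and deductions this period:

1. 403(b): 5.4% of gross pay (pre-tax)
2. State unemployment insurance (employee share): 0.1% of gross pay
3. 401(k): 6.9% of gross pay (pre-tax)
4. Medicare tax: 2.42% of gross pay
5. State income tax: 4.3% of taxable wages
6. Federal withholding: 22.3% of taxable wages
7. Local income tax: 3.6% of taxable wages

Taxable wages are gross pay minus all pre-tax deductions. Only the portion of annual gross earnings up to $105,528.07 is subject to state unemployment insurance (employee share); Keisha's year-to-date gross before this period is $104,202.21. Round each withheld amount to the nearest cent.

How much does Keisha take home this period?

403(b): $2,811.78 × 0.054 = $151.84
401(k): $2,811.78 × 0.069 = $194.01
Pre-tax total = $151.84 + $194.01 = $345.85
Taxable wages = $2,811.78 − $345.85 = $2,465.93
Federal withholding: $2,465.93 × 0.223 = $549.90
State income tax: $2,465.93 × 0.043 = $106.03
Local income tax: $2,465.93 × 0.036 = $88.77
State unemployment insurance (employee share): only $105,528.07 − $104,202.21 = $1,325.86 of this check is subject → $1,325.86 × 0.001 = $1.33
Medicare tax: $2,811.78 × 0.0242 = $68.05
Total deductions = $151.84 + $194.01 + $549.90 + $106.03 + $88.77 + $1.33 + $68.05 = $1,159.93
Net pay = $2,811.78 − $1,159.93 = $1,651.85

$1,651.85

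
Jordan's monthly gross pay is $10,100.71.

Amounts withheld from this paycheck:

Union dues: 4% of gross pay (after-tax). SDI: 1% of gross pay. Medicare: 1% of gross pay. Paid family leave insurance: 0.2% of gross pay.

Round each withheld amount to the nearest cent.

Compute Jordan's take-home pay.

$9,474.46

SDI: $10,100.71 × 0.01 = $101.01
Medicare: $10,100.71 × 0.01 = $101.01
Paid family leave insurance: $10,100.71 × 0.002 = $20.20
Union dues: $10,100.71 × 0.04 = $404.03
Total deductions = $101.01 + $101.01 + $20.20 + $404.03 = $626.25
Net pay = $10,100.71 − $626.25 = $9,474.46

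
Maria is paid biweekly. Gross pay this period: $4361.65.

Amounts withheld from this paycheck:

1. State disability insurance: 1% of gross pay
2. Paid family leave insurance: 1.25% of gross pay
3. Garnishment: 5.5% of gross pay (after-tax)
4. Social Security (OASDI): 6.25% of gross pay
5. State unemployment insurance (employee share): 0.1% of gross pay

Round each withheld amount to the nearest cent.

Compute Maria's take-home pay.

State unemployment insurance (employee share): $4361.65 × 0.001 = $4.36
Social Security (OASDI): $4361.65 × 0.0625 = $272.60
State disability insurance: $4361.65 × 0.01 = $43.62
Paid family leave insurance: $4361.65 × 0.0125 = $54.52
Garnishment: $4361.65 × 0.055 = $239.89
Total deductions = $4.36 + $272.60 + $43.62 + $54.52 + $239.89 = $614.99
Net pay = $4361.65 − $614.99 = $3746.66

$3746.66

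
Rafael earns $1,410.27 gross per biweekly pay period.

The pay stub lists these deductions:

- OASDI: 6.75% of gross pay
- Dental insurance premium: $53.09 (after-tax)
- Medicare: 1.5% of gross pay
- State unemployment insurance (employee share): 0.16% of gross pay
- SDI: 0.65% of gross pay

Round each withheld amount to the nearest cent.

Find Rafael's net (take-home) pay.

$1,229.41

OASDI: $1,410.27 × 0.0675 = $95.19
SDI: $1,410.27 × 0.0065 = $9.17
Medicare: $1,410.27 × 0.015 = $21.15
State unemployment insurance (employee share): $1,410.27 × 0.0016 = $2.26
Dental insurance premium: $53.09
Total deductions = $95.19 + $9.17 + $21.15 + $2.26 + $53.09 = $180.86
Net pay = $1,410.27 − $180.86 = $1,229.41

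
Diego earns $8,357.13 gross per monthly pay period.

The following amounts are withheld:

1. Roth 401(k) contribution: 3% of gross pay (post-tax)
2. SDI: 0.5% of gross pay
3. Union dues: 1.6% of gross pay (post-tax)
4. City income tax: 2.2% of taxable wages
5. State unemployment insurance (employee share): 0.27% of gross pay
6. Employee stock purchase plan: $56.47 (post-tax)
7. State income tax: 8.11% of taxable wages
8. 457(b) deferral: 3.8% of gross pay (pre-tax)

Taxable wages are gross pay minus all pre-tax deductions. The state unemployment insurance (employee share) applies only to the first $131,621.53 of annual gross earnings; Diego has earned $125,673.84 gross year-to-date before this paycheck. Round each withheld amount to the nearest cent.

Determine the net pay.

457(b) deferral: $8,357.13 × 0.038 = $317.57
Taxable wages = $8,357.13 − $317.57 = $8,039.56
State income tax: $8,039.56 × 0.0811 = $652.01
City income tax: $8,039.56 × 0.022 = $176.87
State unemployment insurance (employee share): only $131,621.53 − $125,673.84 = $5,947.69 of this check is subject → $5,947.69 × 0.0027 = $16.06
SDI: $8,357.13 × 0.005 = $41.79
Employee stock purchase plan: $56.47
Union dues: $8,357.13 × 0.016 = $133.71
Roth 401(k) contribution: $8,357.13 × 0.03 = $250.71
Total deductions = $317.57 + $652.01 + $176.87 + $16.06 + $41.79 + $56.47 + $133.71 + $250.71 = $1,645.19
Net pay = $8,357.13 − $1,645.19 = $6,711.94

$6,711.94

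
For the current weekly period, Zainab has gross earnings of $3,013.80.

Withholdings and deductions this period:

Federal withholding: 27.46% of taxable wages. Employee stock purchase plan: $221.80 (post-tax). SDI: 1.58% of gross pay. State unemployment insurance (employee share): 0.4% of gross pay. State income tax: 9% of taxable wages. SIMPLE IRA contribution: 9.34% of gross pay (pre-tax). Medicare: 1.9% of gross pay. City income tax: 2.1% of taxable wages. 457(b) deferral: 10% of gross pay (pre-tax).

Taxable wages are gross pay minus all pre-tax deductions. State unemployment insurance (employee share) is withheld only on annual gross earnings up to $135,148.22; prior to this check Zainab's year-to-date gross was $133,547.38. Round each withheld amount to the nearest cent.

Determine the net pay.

457(b) deferral: $3,013.80 × 0.1 = $301.38
SIMPLE IRA contribution: $3,013.80 × 0.0934 = $281.49
Pre-tax total = $301.38 + $281.49 = $582.87
Taxable wages = $3,013.80 − $582.87 = $2,430.93
State income tax: $2,430.93 × 0.09 = $218.78
Federal withholding: $2,430.93 × 0.2746 = $667.53
City income tax: $2,430.93 × 0.021 = $51.05
Medicare: $3,013.80 × 0.019 = $57.26
State unemployment insurance (employee share): only $135,148.22 − $133,547.38 = $1,600.84 of this check is subject → $1,600.84 × 0.004 = $6.40
SDI: $3,013.80 × 0.0158 = $47.62
Employee stock purchase plan: $221.80
Total deductions = $301.38 + $281.49 + $218.78 + $667.53 + $51.05 + $57.26 + $6.40 + $47.62 + $221.80 = $1,853.31
Net pay = $3,013.80 − $1,853.31 = $1,160.49

$1,160.49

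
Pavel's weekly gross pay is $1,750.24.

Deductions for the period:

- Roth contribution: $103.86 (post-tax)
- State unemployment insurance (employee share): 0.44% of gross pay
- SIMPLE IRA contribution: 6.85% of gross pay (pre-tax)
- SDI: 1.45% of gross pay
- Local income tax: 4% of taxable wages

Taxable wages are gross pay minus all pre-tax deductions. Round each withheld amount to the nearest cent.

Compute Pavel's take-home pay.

SIMPLE IRA contribution: $1,750.24 × 0.0685 = $119.89
Taxable wages = $1,750.24 − $119.89 = $1,630.35
Local income tax: $1,630.35 × 0.04 = $65.21
State unemployment insurance (employee share): $1,750.24 × 0.0044 = $7.70
SDI: $1,750.24 × 0.0145 = $25.38
Roth contribution: $103.86
Total deductions = $119.89 + $65.21 + $7.70 + $25.38 + $103.86 = $322.04
Net pay = $1,750.24 − $322.04 = $1,428.20

$1,428.20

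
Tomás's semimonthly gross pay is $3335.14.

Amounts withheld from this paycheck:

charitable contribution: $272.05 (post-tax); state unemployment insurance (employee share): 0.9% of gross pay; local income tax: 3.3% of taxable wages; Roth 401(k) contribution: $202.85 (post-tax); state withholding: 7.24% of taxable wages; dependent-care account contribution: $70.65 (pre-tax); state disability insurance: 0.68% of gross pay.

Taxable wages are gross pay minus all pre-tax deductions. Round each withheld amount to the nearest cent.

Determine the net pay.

Dependent-care account contribution: $70.65
Taxable wages = $3335.14 − $70.65 = $3264.49
State withholding: $3264.49 × 0.0724 = $236.35
Local income tax: $3264.49 × 0.033 = $107.73
State unemployment insurance (employee share): $3335.14 × 0.009 = $30.02
State disability insurance: $3335.14 × 0.0068 = $22.68
Roth 401(k) contribution: $202.85
Charitable contribution: $272.05
Total deductions = $70.65 + $236.35 + $107.73 + $30.02 + $22.68 + $202.85 + $272.05 = $942.33
Net pay = $3335.14 − $942.33 = $2392.81

$2392.81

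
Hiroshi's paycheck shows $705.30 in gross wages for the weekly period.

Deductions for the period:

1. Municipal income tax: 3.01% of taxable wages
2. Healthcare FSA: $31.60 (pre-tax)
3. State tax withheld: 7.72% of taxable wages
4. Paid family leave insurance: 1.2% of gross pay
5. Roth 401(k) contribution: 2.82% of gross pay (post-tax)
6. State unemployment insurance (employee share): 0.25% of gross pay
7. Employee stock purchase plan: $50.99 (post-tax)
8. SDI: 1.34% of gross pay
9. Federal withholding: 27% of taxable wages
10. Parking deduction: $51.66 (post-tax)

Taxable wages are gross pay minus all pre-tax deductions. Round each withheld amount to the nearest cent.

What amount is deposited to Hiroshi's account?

$277.30

Healthcare FSA: $31.60
Taxable wages = $705.30 − $31.60 = $673.70
Federal withholding: $673.70 × 0.27 = $181.90
Municipal income tax: $673.70 × 0.0301 = $20.28
State tax withheld: $673.70 × 0.0772 = $52.01
Paid family leave insurance: $705.30 × 0.012 = $8.46
State unemployment insurance (employee share): $705.30 × 0.0025 = $1.76
SDI: $705.30 × 0.0134 = $9.45
Parking deduction: $51.66
Employee stock purchase plan: $50.99
Roth 401(k) contribution: $705.30 × 0.0282 = $19.89
Total deductions = $31.60 + $181.90 + $20.28 + $52.01 + $8.46 + $1.76 + $9.45 + $51.66 + $50.99 + $19.89 = $428.00
Net pay = $705.30 − $428.00 = $277.30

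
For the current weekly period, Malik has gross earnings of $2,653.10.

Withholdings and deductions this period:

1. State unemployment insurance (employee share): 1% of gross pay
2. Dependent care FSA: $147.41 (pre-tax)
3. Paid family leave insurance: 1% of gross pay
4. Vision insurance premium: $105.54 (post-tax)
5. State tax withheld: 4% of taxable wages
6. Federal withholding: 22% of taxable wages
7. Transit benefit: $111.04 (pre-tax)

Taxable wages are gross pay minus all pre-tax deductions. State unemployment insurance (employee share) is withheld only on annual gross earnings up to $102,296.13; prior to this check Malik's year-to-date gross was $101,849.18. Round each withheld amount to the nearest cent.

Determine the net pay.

$1,635.50

Dependent care FSA: $147.41
Transit benefit: $111.04
Pre-tax total = $147.41 + $111.04 = $258.45
Taxable wages = $2,653.10 − $258.45 = $2,394.65
State tax withheld: $2,394.65 × 0.04 = $95.79
Federal withholding: $2,394.65 × 0.22 = $526.82
Paid family leave insurance: $2,653.10 × 0.01 = $26.53
State unemployment insurance (employee share): only $102,296.13 − $101,849.18 = $446.95 of this check is subject → $446.95 × 0.01 = $4.47
Vision insurance premium: $105.54
Total deductions = $147.41 + $111.04 + $95.79 + $526.82 + $26.53 + $4.47 + $105.54 = $1,017.60
Net pay = $2,653.10 − $1,017.60 = $1,635.50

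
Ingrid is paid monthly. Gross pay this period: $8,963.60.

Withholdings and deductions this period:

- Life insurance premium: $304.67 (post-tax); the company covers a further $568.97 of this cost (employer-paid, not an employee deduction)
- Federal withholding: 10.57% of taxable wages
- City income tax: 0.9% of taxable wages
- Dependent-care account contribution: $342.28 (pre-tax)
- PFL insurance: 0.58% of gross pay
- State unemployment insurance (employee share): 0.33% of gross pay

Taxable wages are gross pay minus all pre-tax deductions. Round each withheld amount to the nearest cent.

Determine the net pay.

Dependent-care account contribution: $342.28
Taxable wages = $8,963.60 − $342.28 = $8,621.32
Federal withholding: $8,621.32 × 0.1057 = $911.27
City income tax: $8,621.32 × 0.009 = $77.59
PFL insurance: $8,963.60 × 0.0058 = $51.99
State unemployment insurance (employee share): $8,963.60 × 0.0033 = $29.58
Life insurance premium: $304.67
(Employer's $568.97 toward life insurance premium is not withheld from the employee.)
Total deductions = $342.28 + $911.27 + $77.59 + $51.99 + $29.58 + $304.67 = $1,717.38
Net pay = $8,963.60 − $1,717.38 = $7,246.22

$7,246.22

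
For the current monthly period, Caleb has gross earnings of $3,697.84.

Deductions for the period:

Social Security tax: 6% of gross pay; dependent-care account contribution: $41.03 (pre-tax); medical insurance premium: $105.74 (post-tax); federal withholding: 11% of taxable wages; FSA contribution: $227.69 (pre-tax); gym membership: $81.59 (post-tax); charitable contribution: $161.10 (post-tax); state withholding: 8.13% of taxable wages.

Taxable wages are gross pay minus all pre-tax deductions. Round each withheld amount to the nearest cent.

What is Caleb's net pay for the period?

$2,202.83

FSA contribution: $227.69
Dependent-care account contribution: $41.03
Pre-tax total = $227.69 + $41.03 = $268.72
Taxable wages = $3,697.84 − $268.72 = $3,429.12
Federal withholding: $3,429.12 × 0.11 = $377.20
State withholding: $3,429.12 × 0.0813 = $278.79
Social Security tax: $3,697.84 × 0.06 = $221.87
Charitable contribution: $161.10
Medical insurance premium: $105.74
Gym membership: $81.59
Total deductions = $227.69 + $41.03 + $377.20 + $278.79 + $221.87 + $161.10 + $105.74 + $81.59 = $1,495.01
Net pay = $3,697.84 − $1,495.01 = $2,202.83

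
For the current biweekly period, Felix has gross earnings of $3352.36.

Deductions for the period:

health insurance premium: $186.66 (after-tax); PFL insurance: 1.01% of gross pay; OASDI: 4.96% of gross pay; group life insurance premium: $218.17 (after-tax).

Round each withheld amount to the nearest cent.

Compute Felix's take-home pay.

$2747.39

PFL insurance: $3352.36 × 0.0101 = $33.86
OASDI: $3352.36 × 0.0496 = $166.28
Group life insurance premium: $218.17
Health insurance premium: $186.66
Total deductions = $33.86 + $166.28 + $218.17 + $186.66 = $604.97
Net pay = $3352.36 − $604.97 = $2747.39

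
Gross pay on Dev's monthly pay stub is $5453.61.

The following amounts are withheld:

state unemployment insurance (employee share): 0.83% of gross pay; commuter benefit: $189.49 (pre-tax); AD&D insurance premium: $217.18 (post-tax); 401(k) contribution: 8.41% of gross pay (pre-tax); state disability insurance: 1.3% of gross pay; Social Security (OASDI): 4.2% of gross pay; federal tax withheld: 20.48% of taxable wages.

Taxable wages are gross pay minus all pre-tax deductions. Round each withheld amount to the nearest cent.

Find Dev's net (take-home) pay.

$3258.92

401(k) contribution: $5453.61 × 0.0841 = $458.65
Commuter benefit: $189.49
Pre-tax total = $458.65 + $189.49 = $648.14
Taxable wages = $5453.61 − $648.14 = $4805.47
Federal tax withheld: $4805.47 × 0.2048 = $984.16
Social Security (OASDI): $5453.61 × 0.042 = $229.05
State disability insurance: $5453.61 × 0.013 = $70.90
State unemployment insurance (employee share): $5453.61 × 0.0083 = $45.26
AD&D insurance premium: $217.18
Total deductions = $458.65 + $189.49 + $984.16 + $229.05 + $70.90 + $45.26 + $217.18 = $2194.69
Net pay = $5453.61 − $2194.69 = $3258.92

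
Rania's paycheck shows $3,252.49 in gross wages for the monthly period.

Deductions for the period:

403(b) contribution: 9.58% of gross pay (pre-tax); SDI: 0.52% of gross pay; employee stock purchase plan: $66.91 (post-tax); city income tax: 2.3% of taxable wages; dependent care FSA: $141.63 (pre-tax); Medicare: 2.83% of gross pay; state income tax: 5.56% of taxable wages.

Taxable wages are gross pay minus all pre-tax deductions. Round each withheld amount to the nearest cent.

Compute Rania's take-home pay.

$2,403.38

403(b) contribution: $3,252.49 × 0.0958 = $311.59
Dependent care FSA: $141.63
Pre-tax total = $311.59 + $141.63 = $453.22
Taxable wages = $3,252.49 − $453.22 = $2,799.27
State income tax: $2,799.27 × 0.0556 = $155.64
City income tax: $2,799.27 × 0.023 = $64.38
SDI: $3,252.49 × 0.0052 = $16.91
Medicare: $3,252.49 × 0.0283 = $92.05
Employee stock purchase plan: $66.91
Total deductions = $311.59 + $141.63 + $155.64 + $64.38 + $16.91 + $92.05 + $66.91 = $849.11
Net pay = $3,252.49 − $849.11 = $2,403.38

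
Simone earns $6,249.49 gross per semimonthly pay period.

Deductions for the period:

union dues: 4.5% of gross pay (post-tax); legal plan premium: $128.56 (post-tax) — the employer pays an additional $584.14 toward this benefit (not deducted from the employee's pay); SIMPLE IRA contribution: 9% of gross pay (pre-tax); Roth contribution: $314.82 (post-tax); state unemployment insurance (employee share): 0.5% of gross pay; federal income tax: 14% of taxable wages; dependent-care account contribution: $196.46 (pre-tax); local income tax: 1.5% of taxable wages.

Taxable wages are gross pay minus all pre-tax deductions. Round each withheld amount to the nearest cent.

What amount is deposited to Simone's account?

SIMPLE IRA contribution: $6,249.49 × 0.09 = $562.45
Dependent-care account contribution: $196.46
Pre-tax total = $562.45 + $196.46 = $758.91
Taxable wages = $6,249.49 − $758.91 = $5,490.58
Federal income tax: $5,490.58 × 0.14 = $768.68
Local income tax: $5,490.58 × 0.015 = $82.36
State unemployment insurance (employee share): $6,249.49 × 0.005 = $31.25
Legal plan premium: $128.56
Union dues: $6,249.49 × 0.045 = $281.23
Roth contribution: $314.82
(Employer's $584.14 toward legal plan premium is not withheld from the employee.)
Total deductions = $562.45 + $196.46 + $768.68 + $82.36 + $31.25 + $128.56 + $281.23 + $314.82 = $2,365.81
Net pay = $6,249.49 − $2,365.81 = $3,883.68

$3,883.68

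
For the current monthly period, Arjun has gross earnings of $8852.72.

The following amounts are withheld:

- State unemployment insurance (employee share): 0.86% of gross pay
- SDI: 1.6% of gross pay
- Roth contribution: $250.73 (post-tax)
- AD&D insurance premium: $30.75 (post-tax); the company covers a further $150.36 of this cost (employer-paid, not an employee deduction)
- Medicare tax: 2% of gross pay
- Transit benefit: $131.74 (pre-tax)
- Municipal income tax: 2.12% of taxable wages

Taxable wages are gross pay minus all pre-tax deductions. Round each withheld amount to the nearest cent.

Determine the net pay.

Transit benefit: $131.74
Taxable wages = $8852.72 − $131.74 = $8720.98
Municipal income tax: $8720.98 × 0.0212 = $184.88
Medicare tax: $8852.72 × 0.02 = $177.05
State unemployment insurance (employee share): $8852.72 × 0.0086 = $76.13
SDI: $8852.72 × 0.016 = $141.64
AD&D insurance premium: $30.75
Roth contribution: $250.73
(Employer's $150.36 toward AD&D insurance premium is not withheld from the employee.)
Total deductions = $131.74 + $184.88 + $177.05 + $76.13 + $141.64 + $30.75 + $250.73 = $992.92
Net pay = $8852.72 − $992.92 = $7859.80

$7859.80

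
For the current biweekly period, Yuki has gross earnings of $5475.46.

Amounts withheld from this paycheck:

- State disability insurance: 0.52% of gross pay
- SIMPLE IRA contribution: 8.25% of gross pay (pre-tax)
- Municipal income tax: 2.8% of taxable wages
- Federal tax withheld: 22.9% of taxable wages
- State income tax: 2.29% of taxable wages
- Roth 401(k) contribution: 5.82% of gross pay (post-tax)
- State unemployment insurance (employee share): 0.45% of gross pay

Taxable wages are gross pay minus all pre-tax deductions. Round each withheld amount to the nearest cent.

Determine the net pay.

$3245.82

SIMPLE IRA contribution: $5475.46 × 0.0825 = $451.73
Taxable wages = $5475.46 − $451.73 = $5023.73
Municipal income tax: $5023.73 × 0.028 = $140.66
State income tax: $5023.73 × 0.0229 = $115.04
Federal tax withheld: $5023.73 × 0.229 = $1150.43
State disability insurance: $5475.46 × 0.0052 = $28.47
State unemployment insurance (employee share): $5475.46 × 0.0045 = $24.64
Roth 401(k) contribution: $5475.46 × 0.0582 = $318.67
Total deductions = $451.73 + $140.66 + $115.04 + $1150.43 + $28.47 + $24.64 + $318.67 = $2229.64
Net pay = $5475.46 − $2229.64 = $3245.82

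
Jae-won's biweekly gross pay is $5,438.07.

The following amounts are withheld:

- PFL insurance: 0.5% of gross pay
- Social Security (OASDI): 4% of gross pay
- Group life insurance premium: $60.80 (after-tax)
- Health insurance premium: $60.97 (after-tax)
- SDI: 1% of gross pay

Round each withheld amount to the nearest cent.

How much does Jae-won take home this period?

$5,017.21

PFL insurance: $5,438.07 × 0.005 = $27.19
Social Security (OASDI): $5,438.07 × 0.04 = $217.52
SDI: $5,438.07 × 0.01 = $54.38
Group life insurance premium: $60.80
Health insurance premium: $60.97
Total deductions = $27.19 + $217.52 + $54.38 + $60.80 + $60.97 = $420.86
Net pay = $5,438.07 − $420.86 = $5,017.21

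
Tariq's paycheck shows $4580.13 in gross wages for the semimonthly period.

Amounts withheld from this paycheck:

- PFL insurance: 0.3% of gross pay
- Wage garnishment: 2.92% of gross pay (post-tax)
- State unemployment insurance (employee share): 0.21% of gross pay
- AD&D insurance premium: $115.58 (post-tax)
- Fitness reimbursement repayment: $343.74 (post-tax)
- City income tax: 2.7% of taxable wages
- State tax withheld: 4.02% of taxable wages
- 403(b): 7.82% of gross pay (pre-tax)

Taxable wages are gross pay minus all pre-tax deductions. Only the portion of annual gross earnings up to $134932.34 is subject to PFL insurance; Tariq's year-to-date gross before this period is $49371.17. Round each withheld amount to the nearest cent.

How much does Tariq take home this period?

403(b): $4580.13 × 0.0782 = $358.17
Taxable wages = $4580.13 − $358.17 = $4221.96
State tax withheld: $4221.96 × 0.0402 = $169.72
City income tax: $4221.96 × 0.027 = $113.99
State unemployment insurance (employee share): $4580.13 × 0.0021 = $9.62
PFL insurance: cap not yet reached, full $4580.13 is subject → $4580.13 × 0.003 = $13.74
Fitness reimbursement repayment: $343.74
AD&D insurance premium: $115.58
Wage garnishment: $4580.13 × 0.0292 = $133.74
Total deductions = $358.17 + $169.72 + $113.99 + $9.62 + $13.74 + $343.74 + $115.58 + $133.74 = $1258.30
Net pay = $4580.13 − $1258.30 = $3321.83

$3321.83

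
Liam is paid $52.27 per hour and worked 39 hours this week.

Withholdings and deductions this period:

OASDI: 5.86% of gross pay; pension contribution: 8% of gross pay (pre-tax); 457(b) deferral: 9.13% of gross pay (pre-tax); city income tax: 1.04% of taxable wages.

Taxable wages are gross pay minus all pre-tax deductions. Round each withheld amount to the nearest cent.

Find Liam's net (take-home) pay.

$1,552.30

Gross pay: 39 × $52.27 = $2,038.53
457(b) deferral: $2,038.53 × 0.0913 = $186.12
Pension contribution: $2,038.53 × 0.08 = $163.08
Pre-tax total = $186.12 + $163.08 = $349.20
Taxable wages = $2,038.53 − $349.20 = $1,689.33
City income tax: $1,689.33 × 0.0104 = $17.57
OASDI: $2,038.53 × 0.0586 = $119.46
Total deductions = $186.12 + $163.08 + $17.57 + $119.46 = $486.23
Net pay = $2,038.53 − $486.23 = $1,552.30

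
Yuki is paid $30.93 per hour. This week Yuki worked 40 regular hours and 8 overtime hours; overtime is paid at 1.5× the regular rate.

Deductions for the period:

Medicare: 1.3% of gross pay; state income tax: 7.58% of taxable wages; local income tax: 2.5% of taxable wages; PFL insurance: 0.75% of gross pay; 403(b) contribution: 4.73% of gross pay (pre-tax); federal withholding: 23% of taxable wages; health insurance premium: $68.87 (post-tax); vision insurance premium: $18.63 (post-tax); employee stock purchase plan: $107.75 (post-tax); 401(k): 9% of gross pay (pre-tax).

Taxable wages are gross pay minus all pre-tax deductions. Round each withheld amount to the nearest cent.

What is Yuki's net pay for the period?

$700.32

Regular pay: 40 × $30.93 = $1,237.20
Overtime pay: 8 × $30.93 × 1.5 = $371.16
Gross pay = $1,237.20 + $371.16 = $1,608.36
401(k): $1,608.36 × 0.09 = $144.75
403(b) contribution: $1,608.36 × 0.0473 = $76.08
Pre-tax total = $144.75 + $76.08 = $220.83
Taxable wages = $1,608.36 − $220.83 = $1,387.53
Federal withholding: $1,387.53 × 0.23 = $319.13
Local income tax: $1,387.53 × 0.025 = $34.69
State income tax: $1,387.53 × 0.0758 = $105.17
PFL insurance: $1,608.36 × 0.0075 = $12.06
Medicare: $1,608.36 × 0.013 = $20.91
Vision insurance premium: $18.63
Employee stock purchase plan: $107.75
Health insurance premium: $68.87
Total deductions = $144.75 + $76.08 + $319.13 + $34.69 + $105.17 + $12.06 + $20.91 + $18.63 + $107.75 + $68.87 = $908.04
Net pay = $1,608.36 − $908.04 = $700.32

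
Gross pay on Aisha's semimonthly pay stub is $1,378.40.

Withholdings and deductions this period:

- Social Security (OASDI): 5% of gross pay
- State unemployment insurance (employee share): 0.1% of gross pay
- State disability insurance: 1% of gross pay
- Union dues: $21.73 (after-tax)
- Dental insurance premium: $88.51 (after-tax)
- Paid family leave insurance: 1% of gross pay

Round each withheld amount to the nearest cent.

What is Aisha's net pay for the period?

$1,170.30

State unemployment insurance (employee share): $1,378.40 × 0.001 = $1.38
State disability insurance: $1,378.40 × 0.01 = $13.78
Paid family leave insurance: $1,378.40 × 0.01 = $13.78
Social Security (OASDI): $1,378.40 × 0.05 = $68.92
Union dues: $21.73
Dental insurance premium: $88.51
Total deductions = $1.38 + $13.78 + $13.78 + $68.92 + $21.73 + $88.51 = $208.10
Net pay = $1,378.40 − $208.10 = $1,170.30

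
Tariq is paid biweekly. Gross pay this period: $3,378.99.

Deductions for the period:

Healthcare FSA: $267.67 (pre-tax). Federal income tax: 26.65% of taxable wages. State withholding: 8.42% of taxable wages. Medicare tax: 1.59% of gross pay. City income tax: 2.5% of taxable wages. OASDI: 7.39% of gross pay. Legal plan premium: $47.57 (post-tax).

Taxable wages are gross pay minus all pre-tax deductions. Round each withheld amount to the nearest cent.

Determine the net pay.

Healthcare FSA: $267.67
Taxable wages = $3,378.99 − $267.67 = $3,111.32
State withholding: $3,111.32 × 0.0842 = $261.97
Federal income tax: $3,111.32 × 0.2665 = $829.17
City income tax: $3,111.32 × 0.025 = $77.78
OASDI: $3,378.99 × 0.0739 = $249.71
Medicare tax: $3,378.99 × 0.0159 = $53.73
Legal plan premium: $47.57
Total deductions = $267.67 + $261.97 + $829.17 + $77.78 + $249.71 + $53.73 + $47.57 = $1,787.60
Net pay = $3,378.99 − $1,787.60 = $1,591.39

$1,591.39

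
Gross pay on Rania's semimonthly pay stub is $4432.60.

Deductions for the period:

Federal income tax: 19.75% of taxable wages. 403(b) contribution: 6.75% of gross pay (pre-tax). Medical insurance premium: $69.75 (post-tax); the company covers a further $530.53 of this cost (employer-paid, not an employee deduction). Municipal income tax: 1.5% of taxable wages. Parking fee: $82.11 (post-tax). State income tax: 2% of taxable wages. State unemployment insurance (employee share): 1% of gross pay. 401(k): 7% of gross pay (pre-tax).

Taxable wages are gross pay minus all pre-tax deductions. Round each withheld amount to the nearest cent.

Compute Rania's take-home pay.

401(k): $4432.60 × 0.07 = $310.28
403(b) contribution: $4432.60 × 0.0675 = $299.20
Pre-tax total = $310.28 + $299.20 = $609.48
Taxable wages = $4432.60 − $609.48 = $3823.12
State income tax: $3823.12 × 0.02 = $76.46
Federal income tax: $3823.12 × 0.1975 = $755.07
Municipal income tax: $3823.12 × 0.015 = $57.35
State unemployment insurance (employee share): $4432.60 × 0.01 = $44.33
Medical insurance premium: $69.75
Parking fee: $82.11
(Employer's $530.53 toward medical insurance premium is not withheld from the employee.)
Total deductions = $310.28 + $299.20 + $76.46 + $755.07 + $57.35 + $44.33 + $69.75 + $82.11 = $1694.55
Net pay = $4432.60 − $1694.55 = $2738.05

$2738.05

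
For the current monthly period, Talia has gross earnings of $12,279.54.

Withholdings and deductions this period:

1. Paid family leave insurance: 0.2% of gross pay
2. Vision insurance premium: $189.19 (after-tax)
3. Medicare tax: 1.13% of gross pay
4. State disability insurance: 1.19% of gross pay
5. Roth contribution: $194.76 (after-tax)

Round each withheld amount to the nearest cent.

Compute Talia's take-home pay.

$11,586.14

Medicare tax: $12,279.54 × 0.0113 = $138.76
Paid family leave insurance: $12,279.54 × 0.002 = $24.56
State disability insurance: $12,279.54 × 0.0119 = $146.13
Vision insurance premium: $189.19
Roth contribution: $194.76
Total deductions = $138.76 + $24.56 + $146.13 + $189.19 + $194.76 = $693.40
Net pay = $12,279.54 − $693.40 = $11,586.14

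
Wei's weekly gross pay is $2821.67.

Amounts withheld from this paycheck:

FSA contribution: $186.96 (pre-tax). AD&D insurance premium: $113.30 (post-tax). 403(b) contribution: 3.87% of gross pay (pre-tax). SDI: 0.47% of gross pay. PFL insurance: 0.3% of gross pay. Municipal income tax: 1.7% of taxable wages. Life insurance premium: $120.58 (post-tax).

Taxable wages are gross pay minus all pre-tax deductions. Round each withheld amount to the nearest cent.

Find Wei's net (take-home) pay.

FSA contribution: $186.96
403(b) contribution: $2821.67 × 0.0387 = $109.20
Pre-tax total = $186.96 + $109.20 = $296.16
Taxable wages = $2821.67 − $296.16 = $2525.51
Municipal income tax: $2525.51 × 0.017 = $42.93
PFL insurance: $2821.67 × 0.003 = $8.47
SDI: $2821.67 × 0.0047 = $13.26
Life insurance premium: $120.58
AD&D insurance premium: $113.30
Total deductions = $186.96 + $109.20 + $42.93 + $8.47 + $13.26 + $120.58 + $113.30 = $594.70
Net pay = $2821.67 − $594.70 = $2226.97

$2226.97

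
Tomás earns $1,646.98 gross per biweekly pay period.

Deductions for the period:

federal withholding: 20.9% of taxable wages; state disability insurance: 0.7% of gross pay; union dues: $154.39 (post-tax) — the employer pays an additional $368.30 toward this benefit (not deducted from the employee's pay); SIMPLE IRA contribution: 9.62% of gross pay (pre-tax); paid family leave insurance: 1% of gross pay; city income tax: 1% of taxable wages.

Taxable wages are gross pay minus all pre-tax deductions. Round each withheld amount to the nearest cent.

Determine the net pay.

SIMPLE IRA contribution: $1,646.98 × 0.0962 = $158.44
Taxable wages = $1,646.98 − $158.44 = $1,488.54
Federal withholding: $1,488.54 × 0.209 = $311.10
City income tax: $1,488.54 × 0.01 = $14.89
State disability insurance: $1,646.98 × 0.007 = $11.53
Paid family leave insurance: $1,646.98 × 0.01 = $16.47
Union dues: $154.39
(Employer's $368.30 toward union dues is not withheld from the employee.)
Total deductions = $158.44 + $311.10 + $14.89 + $11.53 + $16.47 + $154.39 = $666.82
Net pay = $1,646.98 − $666.82 = $980.16

$980.16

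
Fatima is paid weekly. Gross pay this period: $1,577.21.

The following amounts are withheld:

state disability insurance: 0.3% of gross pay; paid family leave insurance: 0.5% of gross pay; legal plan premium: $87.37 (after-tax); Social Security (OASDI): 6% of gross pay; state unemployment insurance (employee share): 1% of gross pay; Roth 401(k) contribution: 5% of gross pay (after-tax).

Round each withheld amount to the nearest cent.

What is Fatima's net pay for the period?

$1,287.96

Paid family leave insurance: $1,577.21 × 0.005 = $7.89
State unemployment insurance (employee share): $1,577.21 × 0.01 = $15.77
Social Security (OASDI): $1,577.21 × 0.06 = $94.63
State disability insurance: $1,577.21 × 0.003 = $4.73
Roth 401(k) contribution: $1,577.21 × 0.05 = $78.86
Legal plan premium: $87.37
Total deductions = $7.89 + $15.77 + $94.63 + $4.73 + $78.86 + $87.37 = $289.25
Net pay = $1,577.21 − $289.25 = $1,287.96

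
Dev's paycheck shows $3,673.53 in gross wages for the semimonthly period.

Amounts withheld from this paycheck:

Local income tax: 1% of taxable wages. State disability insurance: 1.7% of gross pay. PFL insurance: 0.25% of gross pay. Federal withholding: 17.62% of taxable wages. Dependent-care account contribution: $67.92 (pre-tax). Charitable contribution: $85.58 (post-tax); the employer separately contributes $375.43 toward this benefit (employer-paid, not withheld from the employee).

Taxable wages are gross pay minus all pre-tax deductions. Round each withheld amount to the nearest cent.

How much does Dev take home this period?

$2,777.03

Dependent-care account contribution: $67.92
Taxable wages = $3,673.53 − $67.92 = $3,605.61
Local income tax: $3,605.61 × 0.01 = $36.06
Federal withholding: $3,605.61 × 0.1762 = $635.31
PFL insurance: $3,673.53 × 0.0025 = $9.18
State disability insurance: $3,673.53 × 0.017 = $62.45
Charitable contribution: $85.58
(Employer's $375.43 toward charitable contribution is not withheld from the employee.)
Total deductions = $67.92 + $36.06 + $635.31 + $9.18 + $62.45 + $85.58 = $896.50
Net pay = $3,673.53 − $896.50 = $2,777.03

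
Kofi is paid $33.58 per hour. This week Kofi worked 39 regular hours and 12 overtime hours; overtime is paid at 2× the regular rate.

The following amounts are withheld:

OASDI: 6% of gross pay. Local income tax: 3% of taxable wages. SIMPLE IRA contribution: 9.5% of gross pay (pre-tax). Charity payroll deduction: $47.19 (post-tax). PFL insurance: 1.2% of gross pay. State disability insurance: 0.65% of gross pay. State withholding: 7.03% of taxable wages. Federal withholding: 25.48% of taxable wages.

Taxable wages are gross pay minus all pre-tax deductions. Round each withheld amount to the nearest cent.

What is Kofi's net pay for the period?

$1,021.44

Regular pay: 39 × $33.58 = $1,309.62
Overtime pay: 12 × $33.58 × 2 = $805.92
Gross pay = $1,309.62 + $805.92 = $2,115.54
SIMPLE IRA contribution: $2,115.54 × 0.095 = $200.98
Taxable wages = $2,115.54 − $200.98 = $1,914.56
State withholding: $1,914.56 × 0.0703 = $134.59
Federal withholding: $1,914.56 × 0.2548 = $487.83
Local income tax: $1,914.56 × 0.03 = $57.44
OASDI: $2,115.54 × 0.06 = $126.93
State disability insurance: $2,115.54 × 0.0065 = $13.75
PFL insurance: $2,115.54 × 0.012 = $25.39
Charity payroll deduction: $47.19
Total deductions = $200.98 + $134.59 + $487.83 + $57.44 + $126.93 + $13.75 + $25.39 + $47.19 = $1,094.10
Net pay = $2,115.54 − $1,094.10 = $1,021.44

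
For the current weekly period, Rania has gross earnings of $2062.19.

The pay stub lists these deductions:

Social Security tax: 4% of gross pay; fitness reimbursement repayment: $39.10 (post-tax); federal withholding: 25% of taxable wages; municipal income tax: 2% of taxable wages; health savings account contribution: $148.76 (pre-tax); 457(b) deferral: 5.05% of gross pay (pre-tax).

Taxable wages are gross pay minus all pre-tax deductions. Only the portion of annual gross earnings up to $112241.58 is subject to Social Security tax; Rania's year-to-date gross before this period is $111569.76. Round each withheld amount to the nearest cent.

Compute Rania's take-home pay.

$1254.81

Health savings account contribution: $148.76
457(b) deferral: $2062.19 × 0.0505 = $104.14
Pre-tax total = $148.76 + $104.14 = $252.90
Taxable wages = $2062.19 − $252.90 = $1809.29
Municipal income tax: $1809.29 × 0.02 = $36.19
Federal withholding: $1809.29 × 0.25 = $452.32
Social Security tax: only $112241.58 − $111569.76 = $671.82 of this check is subject → $671.82 × 0.04 = $26.87
Fitness reimbursement repayment: $39.10
Total deductions = $148.76 + $104.14 + $36.19 + $452.32 + $26.87 + $39.10 = $807.38
Net pay = $2062.19 − $807.38 = $1254.81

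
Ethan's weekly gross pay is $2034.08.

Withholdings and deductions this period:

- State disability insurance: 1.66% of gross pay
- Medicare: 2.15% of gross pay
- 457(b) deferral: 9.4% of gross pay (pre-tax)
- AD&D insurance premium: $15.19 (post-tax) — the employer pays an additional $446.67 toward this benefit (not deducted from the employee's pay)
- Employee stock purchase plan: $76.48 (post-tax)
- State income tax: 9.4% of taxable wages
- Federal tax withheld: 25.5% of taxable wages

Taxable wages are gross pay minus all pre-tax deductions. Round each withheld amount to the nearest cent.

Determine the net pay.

457(b) deferral: $2034.08 × 0.094 = $191.20
Taxable wages = $2034.08 − $191.20 = $1842.88
State income tax: $1842.88 × 0.094 = $173.23
Federal tax withheld: $1842.88 × 0.255 = $469.93
Medicare: $2034.08 × 0.0215 = $43.73
State disability insurance: $2034.08 × 0.0166 = $33.77
Employee stock purchase plan: $76.48
AD&D insurance premium: $15.19
(Employer's $446.67 toward AD&D insurance premium is not withheld from the employee.)
Total deductions = $191.20 + $173.23 + $469.93 + $43.73 + $33.77 + $76.48 + $15.19 = $1003.53
Net pay = $2034.08 − $1003.53 = $1030.55

$1030.55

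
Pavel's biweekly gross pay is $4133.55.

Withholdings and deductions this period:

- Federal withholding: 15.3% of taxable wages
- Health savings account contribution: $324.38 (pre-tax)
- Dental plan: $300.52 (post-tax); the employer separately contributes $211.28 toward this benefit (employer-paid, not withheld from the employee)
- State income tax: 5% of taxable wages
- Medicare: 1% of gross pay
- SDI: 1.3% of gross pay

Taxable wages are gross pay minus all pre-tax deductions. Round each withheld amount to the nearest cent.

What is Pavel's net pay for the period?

$2640.31

Health savings account contribution: $324.38
Taxable wages = $4133.55 − $324.38 = $3809.17
Federal withholding: $3809.17 × 0.153 = $582.80
State income tax: $3809.17 × 0.05 = $190.46
SDI: $4133.55 × 0.013 = $53.74
Medicare: $4133.55 × 0.01 = $41.34
Dental plan: $300.52
(Employer's $211.28 toward dental plan is not withheld from the employee.)
Total deductions = $324.38 + $582.80 + $190.46 + $53.74 + $41.34 + $300.52 = $1493.24
Net pay = $4133.55 − $1493.24 = $2640.31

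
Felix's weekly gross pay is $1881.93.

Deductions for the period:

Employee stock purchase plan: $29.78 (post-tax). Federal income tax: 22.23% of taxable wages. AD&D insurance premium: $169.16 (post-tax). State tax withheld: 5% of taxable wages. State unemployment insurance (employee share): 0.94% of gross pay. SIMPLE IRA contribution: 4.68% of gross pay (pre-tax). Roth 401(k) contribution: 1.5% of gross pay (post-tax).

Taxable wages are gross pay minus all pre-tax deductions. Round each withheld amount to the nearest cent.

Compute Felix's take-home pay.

$1060.53

SIMPLE IRA contribution: $1881.93 × 0.0468 = $88.07
Taxable wages = $1881.93 − $88.07 = $1793.86
State tax withheld: $1793.86 × 0.05 = $89.69
Federal income tax: $1793.86 × 0.2223 = $398.78
State unemployment insurance (employee share): $1881.93 × 0.0094 = $17.69
AD&D insurance premium: $169.16
Roth 401(k) contribution: $1881.93 × 0.015 = $28.23
Employee stock purchase plan: $29.78
Total deductions = $88.07 + $89.69 + $398.78 + $17.69 + $169.16 + $28.23 + $29.78 = $821.40
Net pay = $1881.93 − $821.40 = $1060.53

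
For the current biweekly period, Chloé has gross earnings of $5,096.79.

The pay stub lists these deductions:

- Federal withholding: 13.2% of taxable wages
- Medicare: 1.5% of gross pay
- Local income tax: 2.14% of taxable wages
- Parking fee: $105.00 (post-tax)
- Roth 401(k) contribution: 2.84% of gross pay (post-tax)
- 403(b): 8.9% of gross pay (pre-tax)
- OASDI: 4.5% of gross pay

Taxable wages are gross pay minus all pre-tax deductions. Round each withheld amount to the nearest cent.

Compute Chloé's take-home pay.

$3,375.36

403(b): $5,096.79 × 0.089 = $453.61
Taxable wages = $5,096.79 − $453.61 = $4,643.18
Local income tax: $4,643.18 × 0.0214 = $99.36
Federal withholding: $4,643.18 × 0.132 = $612.90
OASDI: $5,096.79 × 0.045 = $229.36
Medicare: $5,096.79 × 0.015 = $76.45
Parking fee: $105.00
Roth 401(k) contribution: $5,096.79 × 0.0284 = $144.75
Total deductions = $453.61 + $99.36 + $612.90 + $229.36 + $76.45 + $105.00 + $144.75 = $1,721.43
Net pay = $5,096.79 − $1,721.43 = $3,375.36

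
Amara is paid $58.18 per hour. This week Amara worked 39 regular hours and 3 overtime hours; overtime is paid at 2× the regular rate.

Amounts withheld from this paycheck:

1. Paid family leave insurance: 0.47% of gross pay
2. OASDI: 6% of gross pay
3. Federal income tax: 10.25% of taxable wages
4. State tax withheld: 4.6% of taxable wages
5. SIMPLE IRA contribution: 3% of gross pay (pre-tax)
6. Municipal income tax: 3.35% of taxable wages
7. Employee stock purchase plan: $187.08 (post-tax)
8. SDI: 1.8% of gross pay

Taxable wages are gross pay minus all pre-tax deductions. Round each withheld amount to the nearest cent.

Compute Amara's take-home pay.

Regular pay: 39 × $58.18 = $2,269.02
Overtime pay: 3 × $58.18 × 2 = $349.08
Gross pay = $2,269.02 + $349.08 = $2,618.10
SIMPLE IRA contribution: $2,618.10 × 0.03 = $78.54
Taxable wages = $2,618.10 − $78.54 = $2,539.56
Federal income tax: $2,539.56 × 0.1025 = $260.30
Municipal income tax: $2,539.56 × 0.0335 = $85.08
State tax withheld: $2,539.56 × 0.046 = $116.82
SDI: $2,618.10 × 0.018 = $47.13
OASDI: $2,618.10 × 0.06 = $157.09
Paid family leave insurance: $2,618.10 × 0.0047 = $12.31
Employee stock purchase plan: $187.08
Total deductions = $78.54 + $260.30 + $85.08 + $116.82 + $47.13 + $157.09 + $12.31 + $187.08 = $944.35
Net pay = $2,618.10 − $944.35 = $1,673.75

$1,673.75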